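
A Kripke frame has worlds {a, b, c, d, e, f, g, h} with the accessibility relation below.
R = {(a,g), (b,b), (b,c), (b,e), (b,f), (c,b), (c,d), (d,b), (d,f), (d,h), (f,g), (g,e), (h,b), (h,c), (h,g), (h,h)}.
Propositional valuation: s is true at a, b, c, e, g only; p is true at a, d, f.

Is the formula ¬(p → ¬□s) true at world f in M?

At f: p → ¬□s is false, so ¬(p → ¬□s) is true.
  At f: p is true, ¬□s is false, so p → ¬□s is false.
    At f: □s is true, so ¬□s is false.
      At f: □s requires s at every successor {g}.
        At g: s is true.
      So □s is true at f.

Yes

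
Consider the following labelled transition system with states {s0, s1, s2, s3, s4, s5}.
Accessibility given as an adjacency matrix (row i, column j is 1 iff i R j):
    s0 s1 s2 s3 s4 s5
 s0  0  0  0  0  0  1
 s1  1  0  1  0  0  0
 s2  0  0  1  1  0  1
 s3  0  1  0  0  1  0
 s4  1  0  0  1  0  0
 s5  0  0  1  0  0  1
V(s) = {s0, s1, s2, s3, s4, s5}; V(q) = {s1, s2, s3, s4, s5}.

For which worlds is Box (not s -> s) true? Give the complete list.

Let φ = Box (not s -> s). Evaluate φ at each world:
  s0 (successors {s5}): φ is true.
  s1 (successors {s0, s2}): φ is true.
  s2 (successors {s2, s3, s5}): φ is true.
  s3 (successors {s1, s4}): φ is true.
  s4 (successors {s0, s3}): φ is true.
  s5 (successors {s2, s5}): φ is true.
For instance, at s0:
  At s0: Box (not s -> s) requires not s -> s at every successor {s5}.
    At s5: not s -> s is true.
  So Box (not s -> s) is true at s0.
Satisfying worlds: {s0, s1, s2, s3, s4, s5}

s0, s1, s2, s3, s4, s5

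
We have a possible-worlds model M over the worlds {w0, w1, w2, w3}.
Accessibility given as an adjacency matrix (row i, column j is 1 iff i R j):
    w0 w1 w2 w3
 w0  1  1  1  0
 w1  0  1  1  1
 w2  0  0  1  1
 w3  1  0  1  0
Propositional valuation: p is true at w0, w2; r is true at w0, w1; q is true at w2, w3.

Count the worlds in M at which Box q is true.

1

Recall that Box ψ holds at a world iff ψ holds at every accessible world, and Dia ψ holds iff ψ holds at some accessible world.
Let φ = Box q. Evaluate φ at each world:
  w0 (successors {w0, w1, w2}): φ is false.
  w1 (successors {w1, w2, w3}): φ is false.
  w2 (successors {w2, w3}): φ is true.
  w3 (successors {w0, w2}): φ is false.
For instance, at w2:
  At w2: Box q requires q at every successor {w2, w3}.
    At w2: q is true.
    At w3: q is true.
  So Box q is true at w2.
Satisfying worlds: {w2}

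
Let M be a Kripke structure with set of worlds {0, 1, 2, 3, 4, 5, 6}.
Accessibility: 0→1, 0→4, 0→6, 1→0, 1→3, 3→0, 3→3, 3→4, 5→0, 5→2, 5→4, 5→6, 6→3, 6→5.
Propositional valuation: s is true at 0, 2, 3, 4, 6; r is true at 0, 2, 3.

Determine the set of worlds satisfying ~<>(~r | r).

Let φ = ~<>(~r | r). Evaluate φ at each world:
  0 (successors {1, 4, 6}): φ is false.
  1 (successors {0, 3}): φ is false.
  2 (successors ∅): φ is true.
  3 (successors {0, 3, 4}): φ is false.
  4 (successors ∅): φ is true.
  5 (successors {0, 2, 4, 6}): φ is false.
  6 (successors {3, 5}): φ is false.
For instance, at 5:
  At 5: <>(~r | r) is true, so ~<>(~r | r) is false.
    At 5: <>(~r | r) requires ~r | r at some successor in {0, 2, 4, 6}.
      ~r | r holds at 0, so <>(~r | r) is true at 5.
Satisfying worlds: {2, 4}

2, 4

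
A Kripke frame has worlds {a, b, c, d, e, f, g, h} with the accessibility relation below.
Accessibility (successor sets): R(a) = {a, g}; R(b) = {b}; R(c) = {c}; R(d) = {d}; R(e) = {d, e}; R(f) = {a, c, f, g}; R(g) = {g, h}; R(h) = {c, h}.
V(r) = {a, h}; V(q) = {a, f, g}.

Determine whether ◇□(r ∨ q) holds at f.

At f: ◇□(r ∨ q) requires □(r ∨ q) at some successor in {a, c, f, g}.
  □(r ∨ q) holds at a, so ◇□(r ∨ q) is true at f.
    At a: □(r ∨ q) requires r ∨ q at every successor {a, g}.
      At a: r ∨ q is true.
      At g: r ∨ q is true.
    So □(r ∨ q) is true at a.

Yes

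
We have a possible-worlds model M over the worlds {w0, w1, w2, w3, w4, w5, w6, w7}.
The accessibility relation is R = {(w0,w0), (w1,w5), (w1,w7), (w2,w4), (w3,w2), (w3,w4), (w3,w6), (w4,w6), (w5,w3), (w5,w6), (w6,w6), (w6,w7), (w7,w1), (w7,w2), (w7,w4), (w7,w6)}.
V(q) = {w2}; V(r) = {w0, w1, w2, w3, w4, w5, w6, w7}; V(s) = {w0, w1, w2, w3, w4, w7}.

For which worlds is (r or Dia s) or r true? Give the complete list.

Recall that Dia ψ holds at a world iff ψ holds at some accessible world.
Let φ = (r or Dia s) or r. Evaluate φ at each world:
  w0 (successors {w0}): φ is true.
  w1 (successors {w5, w7}): φ is true.
  w2 (successors {w4}): φ is true.
  w3 (successors {w2, w4, w6}): φ is true.
  w4 (successors {w6}): φ is true.
  w5 (successors {w3, w6}): φ is true.
  w6 (successors {w6, w7}): φ is true.
  w7 (successors {w1, w2, w4, w6}): φ is true.
For instance, at w6:
  At w6: r or Dia s is true, r is true, so (r or Dia s) or r is true.
    At w6: r is true, Dia s is true, so r or Dia s is true.
      At w6: Dia s requires s at some successor in {w6, w7}.
        s holds at w7, so Dia s is true at w6.
Satisfying worlds: {w0, w1, w2, w3, w4, w5, w6, w7}

w0, w1, w2, w3, w4, w5, w6, w7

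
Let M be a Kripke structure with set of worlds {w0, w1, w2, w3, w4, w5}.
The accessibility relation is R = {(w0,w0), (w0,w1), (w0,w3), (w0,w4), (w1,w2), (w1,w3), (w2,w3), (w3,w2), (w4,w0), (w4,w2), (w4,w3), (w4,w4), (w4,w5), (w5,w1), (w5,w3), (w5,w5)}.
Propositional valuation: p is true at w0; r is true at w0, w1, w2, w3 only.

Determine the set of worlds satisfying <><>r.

Let φ = <><>r. Evaluate φ at each world:
  w0 (successors {w0, w1, w3, w4}): φ is true.
  w1 (successors {w2, w3}): φ is true.
  w2 (successors {w3}): φ is true.
  w3 (successors {w2}): φ is true.
  w4 (successors {w0, w2, w3, w4, w5}): φ is true.
  w5 (successors {w1, w3, w5}): φ is true.
For instance, at w3:
  At w3: <><>r requires <>r at some successor in {w2}.
    <>r holds at w2, so <><>r is true at w3.
      At w2: <>r requires r at some successor in {w3}.
        r holds at w3, so <>r is true at w2.
Satisfying worlds: {w0, w1, w2, w3, w4, w5}

w0, w1, w2, w3, w4, w5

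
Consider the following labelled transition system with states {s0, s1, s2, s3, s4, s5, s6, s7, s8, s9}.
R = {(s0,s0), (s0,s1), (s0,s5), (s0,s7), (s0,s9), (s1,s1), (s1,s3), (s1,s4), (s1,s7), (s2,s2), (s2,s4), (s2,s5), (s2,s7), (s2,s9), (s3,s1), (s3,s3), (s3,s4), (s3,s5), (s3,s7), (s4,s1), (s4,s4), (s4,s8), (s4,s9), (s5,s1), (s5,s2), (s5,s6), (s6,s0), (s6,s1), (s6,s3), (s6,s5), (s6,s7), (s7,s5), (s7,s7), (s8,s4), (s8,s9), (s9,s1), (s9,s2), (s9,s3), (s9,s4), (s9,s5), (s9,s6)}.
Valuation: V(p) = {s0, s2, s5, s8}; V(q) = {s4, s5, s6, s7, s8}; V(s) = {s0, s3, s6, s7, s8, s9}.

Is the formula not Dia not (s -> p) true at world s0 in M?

No

At s0: Dia not (s -> p) is true, so not Dia not (s -> p) is false.
  At s0: Dia not (s -> p) requires not (s -> p) at some successor in {s0, s1, s5, s7, s9}.
    not (s -> p) holds at s7, so Dia not (s -> p) is true at s0.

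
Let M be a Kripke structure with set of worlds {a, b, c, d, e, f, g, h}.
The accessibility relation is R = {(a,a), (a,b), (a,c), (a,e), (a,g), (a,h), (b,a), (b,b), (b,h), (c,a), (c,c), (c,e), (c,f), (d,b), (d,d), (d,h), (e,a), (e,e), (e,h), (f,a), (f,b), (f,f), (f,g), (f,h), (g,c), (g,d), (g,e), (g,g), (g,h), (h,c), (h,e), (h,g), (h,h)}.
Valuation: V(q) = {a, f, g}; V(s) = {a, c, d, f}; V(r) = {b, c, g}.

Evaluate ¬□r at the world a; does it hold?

Yes

Recall that □ψ holds at a world iff ψ holds at every accessible world, and ◇ψ holds iff ψ holds at some accessible world.
At a: □r is false, so ¬□r is true.
  At a: □r requires r at every successor {a, b, c, e, g, h}.
    r fails at a, so □r is false at a.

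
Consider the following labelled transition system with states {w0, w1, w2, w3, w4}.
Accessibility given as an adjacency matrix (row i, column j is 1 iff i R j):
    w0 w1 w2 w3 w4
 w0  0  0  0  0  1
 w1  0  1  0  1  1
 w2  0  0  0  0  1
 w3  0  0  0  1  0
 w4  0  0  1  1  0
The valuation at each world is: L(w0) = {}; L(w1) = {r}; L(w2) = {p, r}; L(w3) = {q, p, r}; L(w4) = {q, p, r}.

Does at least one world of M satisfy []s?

No

Recall that []ψ holds at a world iff ψ holds at every accessible world, and <>ψ holds iff ψ holds at some accessible world.
Let φ = []s. Evaluate φ at each world:
  w0 (successors {w4}): φ is false.
  w1 (successors {w1, w3, w4}): φ is false.
  w2 (successors {w4}): φ is false.
  w3 (successors {w3}): φ is false.
  w4 (successors {w2, w3}): φ is false.
For instance, at w4:
  At w4: []s requires s at every successor {w2, w3}.
    s fails at w2, so []s is false at w4.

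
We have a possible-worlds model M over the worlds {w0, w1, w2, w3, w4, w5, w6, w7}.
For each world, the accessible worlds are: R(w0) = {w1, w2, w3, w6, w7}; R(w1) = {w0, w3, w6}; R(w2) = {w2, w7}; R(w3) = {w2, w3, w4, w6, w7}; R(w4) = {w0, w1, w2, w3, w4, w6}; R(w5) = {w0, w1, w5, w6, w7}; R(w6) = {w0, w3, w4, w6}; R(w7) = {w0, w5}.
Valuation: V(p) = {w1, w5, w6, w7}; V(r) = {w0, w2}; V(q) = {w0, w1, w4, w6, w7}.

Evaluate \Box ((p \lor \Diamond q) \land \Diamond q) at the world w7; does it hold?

At w7: \Box ((p \lor \Diamond q) \land \Diamond q) requires (p \lor \Diamond q) \land \Diamond q at every successor {w0, w5}.
    At w0: p \lor \Diamond q is true, \Diamond q is true, so (p \lor \Diamond q) \land \Diamond q is true.
      At w0: p is false, \Diamond q is true, so p \lor \Diamond q is true.
      At w0: \Diamond q requires q at some successor in {w1, w2, w3, w6, w7}.
        q holds at w1, so \Diamond q is true at w0.
    At w5: p \lor \Diamond q is true, \Diamond q is true, so (p \lor \Diamond q) \land \Diamond q is true.
      At w5: p is true, \Diamond q is true, so p \lor \Diamond q is true.
      At w5: \Diamond q requires q at some successor in {w0, w1, w5, w6, w7}.
        q holds at w0, so \Diamond q is true at w5.
So \Box ((p \lor \Diamond q) \land \Diamond q) is true at w7.

Yes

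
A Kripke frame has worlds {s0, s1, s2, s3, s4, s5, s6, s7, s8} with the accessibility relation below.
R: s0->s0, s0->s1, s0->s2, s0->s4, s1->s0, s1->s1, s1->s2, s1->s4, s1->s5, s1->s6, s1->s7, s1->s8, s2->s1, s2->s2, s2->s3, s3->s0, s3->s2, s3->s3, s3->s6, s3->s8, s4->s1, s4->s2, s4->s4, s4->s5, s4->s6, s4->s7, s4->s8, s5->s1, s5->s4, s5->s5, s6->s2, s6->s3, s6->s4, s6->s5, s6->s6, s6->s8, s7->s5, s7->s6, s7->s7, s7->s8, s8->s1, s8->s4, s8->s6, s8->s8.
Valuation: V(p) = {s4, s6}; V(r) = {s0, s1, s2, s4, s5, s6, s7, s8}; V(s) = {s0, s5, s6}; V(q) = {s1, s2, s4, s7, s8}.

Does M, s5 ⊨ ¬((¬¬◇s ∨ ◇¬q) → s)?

No

Recall that ◇ψ holds at a world iff ψ holds at some accessible world.
At s5: (¬¬◇s ∨ ◇¬q) → s is true, so ¬((¬¬◇s ∨ ◇¬q) → s) is false.
  At s5: ¬¬◇s ∨ ◇¬q is true, s is true, so (¬¬◇s ∨ ◇¬q) → s is true.
    At s5: ¬¬◇s is true, ◇¬q is true, so ¬¬◇s ∨ ◇¬q is true.
      At s5: ¬◇s is false, so ¬¬◇s is true.
      At s5: ◇¬q requires ¬q at some successor in {s1, s4, s5}.
        ¬q holds at s5, so ◇¬q is true at s5.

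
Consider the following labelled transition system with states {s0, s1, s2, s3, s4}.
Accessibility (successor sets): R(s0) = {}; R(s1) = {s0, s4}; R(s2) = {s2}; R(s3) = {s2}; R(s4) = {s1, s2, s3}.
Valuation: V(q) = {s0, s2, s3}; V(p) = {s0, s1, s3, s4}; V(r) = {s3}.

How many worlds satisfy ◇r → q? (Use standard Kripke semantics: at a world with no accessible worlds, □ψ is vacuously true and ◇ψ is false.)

Let φ = ◇r → q. Evaluate φ at each world:
  s0 (successors ∅): φ is true.
  s1 (successors {s0, s4}): φ is true.
  s2 (successors {s2}): φ is true.
  s3 (successors {s2}): φ is true.
  s4 (successors {s1, s2, s3}): φ is false.
For instance, at s2:
  At s2: ◇r is false, q is true, so ◇r → q is true.
    At s2: ◇r requires r at some successor in {s2}.
      At s2: r is false.
    So ◇r is false at s2.
Satisfying worlds: {s0, s1, s2, s3}

4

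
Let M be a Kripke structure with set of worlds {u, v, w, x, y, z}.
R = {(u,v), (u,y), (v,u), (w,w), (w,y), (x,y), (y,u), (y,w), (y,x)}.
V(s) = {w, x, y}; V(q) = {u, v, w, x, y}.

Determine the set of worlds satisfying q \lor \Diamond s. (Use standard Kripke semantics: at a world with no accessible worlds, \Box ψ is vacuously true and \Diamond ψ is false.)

Let φ = q \lor \Diamond s. Evaluate φ at each world:
  u (successors {v, y}): φ is true.
  v (successors {u}): φ is true.
  w (successors {w, y}): φ is true.
  x (successors {y}): φ is true.
  y (successors {u, w, x}): φ is true.
  z (successors ∅): φ is false.
For instance, at y:
  At y: q is true, \Diamond s is true, so q \lor \Diamond s is true.
    At y: \Diamond s requires s at some successor in {u, w, x}.
      s holds at w, so \Diamond s is true at y.
Satisfying worlds: {u, v, w, x, y}

u, v, w, x, y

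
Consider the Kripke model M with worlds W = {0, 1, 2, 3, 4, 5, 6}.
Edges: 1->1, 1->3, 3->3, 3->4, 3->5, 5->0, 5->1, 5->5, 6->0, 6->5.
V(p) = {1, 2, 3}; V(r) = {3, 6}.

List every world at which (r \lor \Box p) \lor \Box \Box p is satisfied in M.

Recall that \Box ψ holds at a world iff ψ holds at every accessible world, and \Diamond ψ holds iff ψ holds at some accessible world.
Let φ = (r \lor \Box p) \lor \Box \Box p. Evaluate φ at each world:
  0 (successors ∅): φ is true.
  1 (successors {1, 3}): φ is true.
  2 (successors ∅): φ is true.
  3 (successors {3, 4, 5}): φ is true.
  4 (successors ∅): φ is true.
  5 (successors {0, 1, 5}): φ is false.
  6 (successors {0, 5}): φ is true.
For instance, at 5:
  At 5: r \lor \Box p is false, \Box \Box p is false, so (r \lor \Box p) \lor \Box \Box p is false.
    At 5: r is false, \Box p is false, so r \lor \Box p is false.
      At 5: \Box p requires p at every successor {0, 1, 5}.
        p fails at 0, so \Box p is false at 5.
    At 5: \Box \Box p requires \Box p at every successor {0, 1, 5}.
      \Box p fails at 5, so \Box \Box p is false at 5.
Satisfying worlds: {0, 1, 2, 3, 4, 6}

0, 1, 2, 3, 4, 6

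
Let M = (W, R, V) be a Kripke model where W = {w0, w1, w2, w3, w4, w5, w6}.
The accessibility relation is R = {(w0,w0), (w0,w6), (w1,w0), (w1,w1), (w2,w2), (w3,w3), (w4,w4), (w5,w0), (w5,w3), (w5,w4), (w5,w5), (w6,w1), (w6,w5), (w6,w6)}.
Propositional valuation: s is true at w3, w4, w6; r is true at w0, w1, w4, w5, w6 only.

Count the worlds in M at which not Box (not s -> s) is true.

5

Let φ = not Box (not s -> s). Evaluate φ at each world:
  w0 (successors {w0, w6}): φ is true.
  w1 (successors {w0, w1}): φ is true.
  w2 (successors {w2}): φ is true.
  w3 (successors {w3}): φ is false.
  w4 (successors {w4}): φ is false.
  w5 (successors {w0, w3, w4, w5}): φ is true.
  w6 (successors {w1, w5, w6}): φ is true.
For instance, at w2:
  At w2: Box (not s -> s) is false, so not Box (not s -> s) is true.
    At w2: Box (not s -> s) requires not s -> s at every successor {w2}.
      not s -> s fails at w2, so Box (not s -> s) is false at w2.
Satisfying worlds: {w0, w1, w2, w5, w6}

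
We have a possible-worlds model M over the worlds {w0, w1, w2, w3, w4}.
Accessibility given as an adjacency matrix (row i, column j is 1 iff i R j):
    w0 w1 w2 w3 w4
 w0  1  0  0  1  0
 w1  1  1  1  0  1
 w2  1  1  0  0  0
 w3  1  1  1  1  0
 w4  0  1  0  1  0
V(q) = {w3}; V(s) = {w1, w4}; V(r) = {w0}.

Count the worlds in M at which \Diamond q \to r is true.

Let φ = \Diamond q \to r. Evaluate φ at each world:
  w0 (successors {w0, w3}): φ is true.
  w1 (successors {w0, w1, w2, w4}): φ is true.
  w2 (successors {w0, w1}): φ is true.
  w3 (successors {w0, w1, w2, w3}): φ is false.
  w4 (successors {w1, w3}): φ is false.
For instance, at w2:
  At w2: \Diamond q is false, r is false, so \Diamond q \to r is true.
    At w2: \Diamond q requires q at some successor in {w0, w1}.
      At w0: q is false.
      At w1: q is false.
    So \Diamond q is false at w2.
Satisfying worlds: {w0, w1, w2}

3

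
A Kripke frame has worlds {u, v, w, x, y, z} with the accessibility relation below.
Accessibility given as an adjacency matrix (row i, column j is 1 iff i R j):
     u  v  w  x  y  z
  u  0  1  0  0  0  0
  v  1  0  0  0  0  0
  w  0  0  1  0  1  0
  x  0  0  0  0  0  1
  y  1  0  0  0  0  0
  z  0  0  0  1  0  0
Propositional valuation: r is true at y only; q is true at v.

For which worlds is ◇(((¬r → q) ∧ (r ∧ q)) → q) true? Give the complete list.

u, v, w, x, y, z

Recall that ◇ψ holds at a world iff ψ holds at some accessible world.
Let φ = ◇(((¬r → q) ∧ (r ∧ q)) → q). Evaluate φ at each world:
  u (successors {v}): φ is true.
  v (successors {u}): φ is true.
  w (successors {w, y}): φ is true.
  x (successors {z}): φ is true.
  y (successors {u}): φ is true.
  z (successors {x}): φ is true.
For instance, at w:
  At w: ◇(((¬r → q) ∧ (r ∧ q)) → q) requires ((¬r → q) ∧ (r ∧ q)) → q at some successor in {w, y}.
    ((¬r → q) ∧ (r ∧ q)) → q holds at w, so ◇(((¬r → q) ∧ (r ∧ q)) → q) is true at w.
Satisfying worlds: {u, v, w, x, y, z}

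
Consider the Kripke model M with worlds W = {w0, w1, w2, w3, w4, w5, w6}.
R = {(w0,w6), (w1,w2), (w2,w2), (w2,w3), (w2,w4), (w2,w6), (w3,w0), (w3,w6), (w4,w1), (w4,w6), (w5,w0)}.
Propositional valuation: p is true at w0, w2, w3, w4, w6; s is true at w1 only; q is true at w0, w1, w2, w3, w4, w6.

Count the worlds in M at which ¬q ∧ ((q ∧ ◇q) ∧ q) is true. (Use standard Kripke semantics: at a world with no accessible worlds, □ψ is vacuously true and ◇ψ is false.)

Let φ = ¬q ∧ ((q ∧ ◇q) ∧ q). Evaluate φ at each world:
  w0 (successors {w6}): φ is false.
  w1 (successors {w2}): φ is false.
  w2 (successors {w2, w3, w4, w6}): φ is false.
  w3 (successors {w0, w6}): φ is false.
  w4 (successors {w1, w6}): φ is false.
  w5 (successors {w0}): φ is false.
  w6 (successors ∅): φ is false.
For instance, at w2:
  At w2: ¬q is false, (q ∧ ◇q) ∧ q is true, so ¬q ∧ ((q ∧ ◇q) ∧ q) is false.
    At w2: q ∧ ◇q is true, q is true, so (q ∧ ◇q) ∧ q is true.
      At w2: q is true, ◇q is true, so q ∧ ◇q is true.
Satisfying worlds: none.

0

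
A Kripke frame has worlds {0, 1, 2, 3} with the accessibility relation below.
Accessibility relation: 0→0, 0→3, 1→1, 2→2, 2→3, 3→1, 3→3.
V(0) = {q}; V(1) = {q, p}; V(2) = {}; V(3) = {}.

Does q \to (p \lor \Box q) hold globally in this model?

No

Recall that \Box ψ holds at a world iff ψ holds at every accessible world, and \Diamond ψ holds iff ψ holds at some accessible world.
Let φ = q \to (p \lor \Box q). Evaluate φ at each world:
  0 (successors {0, 3}): φ is false.
  1 (successors {1}): φ is true.
  2 (successors {2, 3}): φ is true.
  3 (successors {1, 3}): φ is true.
Detail at 0 (counterexample):
  At 0: q is true, p \lor \Box q is false, so q \to (p \lor \Box q) is false.
    At 0: p is false, \Box q is false, so p \lor \Box q is false.
      At 0: \Box q requires q at every successor {0, 3}.
        q fails at 3, so \Box q is false at 0.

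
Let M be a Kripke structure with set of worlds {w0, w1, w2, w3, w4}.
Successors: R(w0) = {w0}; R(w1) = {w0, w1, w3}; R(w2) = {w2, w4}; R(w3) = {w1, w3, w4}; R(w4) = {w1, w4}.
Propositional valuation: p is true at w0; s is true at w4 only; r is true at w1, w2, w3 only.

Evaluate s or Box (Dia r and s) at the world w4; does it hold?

Recall that Box ψ holds at a world iff ψ holds at every accessible world, and Dia ψ holds iff ψ holds at some accessible world.
At w4: s is true, Box (Dia r and s) is false, so s or Box (Dia r and s) is true.
  At w4: Box (Dia r and s) requires Dia r and s at every successor {w1, w4}.
    Dia r and s fails at w1, so Box (Dia r and s) is false at w4.
      At w1: Dia r is true, s is false, so Dia r and s is false.

Yes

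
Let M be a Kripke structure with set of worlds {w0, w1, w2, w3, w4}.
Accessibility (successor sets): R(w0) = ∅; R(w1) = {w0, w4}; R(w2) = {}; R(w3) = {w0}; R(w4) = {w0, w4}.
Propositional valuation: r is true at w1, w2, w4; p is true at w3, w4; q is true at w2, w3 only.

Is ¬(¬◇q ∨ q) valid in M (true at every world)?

Let φ = ¬(¬◇q ∨ q). Evaluate φ at each world:
  w0 (successors ∅): φ is false.
  w1 (successors {w0, w4}): φ is false.
  w2 (successors ∅): φ is false.
  w3 (successors {w0}): φ is false.
  w4 (successors {w0, w4}): φ is false.
Detail at w0 (counterexample):
  At w0: ¬◇q ∨ q is true, so ¬(¬◇q ∨ q) is false.
    At w0: ¬◇q is true, q is false, so ¬◇q ∨ q is true.
      At w0: ◇q is false, so ¬◇q is true.

No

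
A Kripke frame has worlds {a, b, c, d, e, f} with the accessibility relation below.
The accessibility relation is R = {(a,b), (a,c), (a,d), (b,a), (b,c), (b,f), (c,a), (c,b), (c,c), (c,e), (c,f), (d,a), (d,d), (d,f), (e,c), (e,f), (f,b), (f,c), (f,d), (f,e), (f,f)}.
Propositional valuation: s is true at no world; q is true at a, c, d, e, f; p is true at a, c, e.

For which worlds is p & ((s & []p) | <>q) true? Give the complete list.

a, c, e

Let φ = p & ((s & []p) | <>q). Evaluate φ at each world:
  a (successors {b, c, d}): φ is true.
  b (successors {a, c, f}): φ is false.
  c (successors {a, b, c, e, f}): φ is true.
  d (successors {a, d, f}): φ is false.
  e (successors {c, f}): φ is true.
  f (successors {b, c, d, e, f}): φ is false.
For instance, at a:
  At a: p is true, (s & []p) | <>q is true, so p & ((s & []p) | <>q) is true.
    At a: s & []p is false, <>q is true, so (s & []p) | <>q is true.
      At a: s is false, []p is false, so s & []p is false.
      At a: <>q requires q at some successor in {b, c, d}.
        q holds at c, so <>q is true at a.
Satisfying worlds: {a, c, e}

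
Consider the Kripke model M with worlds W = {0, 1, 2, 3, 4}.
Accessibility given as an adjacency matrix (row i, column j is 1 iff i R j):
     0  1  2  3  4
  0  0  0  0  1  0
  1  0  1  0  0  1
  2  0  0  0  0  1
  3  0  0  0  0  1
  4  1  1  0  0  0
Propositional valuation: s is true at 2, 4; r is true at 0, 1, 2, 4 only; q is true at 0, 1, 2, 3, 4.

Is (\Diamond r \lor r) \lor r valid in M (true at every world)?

Let φ = (\Diamond r \lor r) \lor r. Evaluate φ at each world:
  0 (successors {3}): φ is true.
  1 (successors {1, 4}): φ is true.
  2 (successors {4}): φ is true.
  3 (successors {4}): φ is true.
  4 (successors {0, 1}): φ is true.
For instance, at 4:
  At 4: \Diamond r \lor r is true, r is true, so (\Diamond r \lor r) \lor r is true.
    At 4: \Diamond r is true, r is true, so \Diamond r \lor r is true.
      At 4: \Diamond r requires r at some successor in {0, 1}.
        r holds at 0, so \Diamond r is true at 4.

Yes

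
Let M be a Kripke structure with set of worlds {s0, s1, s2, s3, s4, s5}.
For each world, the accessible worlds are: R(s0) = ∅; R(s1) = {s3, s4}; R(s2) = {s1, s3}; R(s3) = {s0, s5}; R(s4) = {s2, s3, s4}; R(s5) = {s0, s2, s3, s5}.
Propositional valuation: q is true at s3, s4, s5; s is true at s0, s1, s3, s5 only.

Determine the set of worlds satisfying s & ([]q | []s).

s0, s1, s3

Recall that []ψ holds at a world iff ψ holds at every accessible world, and <>ψ holds iff ψ holds at some accessible world.
Let φ = s & ([]q | []s). Evaluate φ at each world:
  s0 (successors ∅): φ is true.
  s1 (successors {s3, s4}): φ is true.
  s2 (successors {s1, s3}): φ is false.
  s3 (successors {s0, s5}): φ is true.
  s4 (successors {s2, s3, s4}): φ is false.
  s5 (successors {s0, s2, s3, s5}): φ is false.
For instance, at s4:
  At s4: s is false, []q | []s is false, so s & ([]q | []s) is false.
    At s4: []q is false, []s is false, so []q | []s is false.
      At s4: []q requires q at every successor {s2, s3, s4}.
        q fails at s2, so []q is false at s4.
      At s4: []s requires s at every successor {s2, s3, s4}.
        s fails at s2, so []s is false at s4.
Satisfying worlds: {s0, s1, s3}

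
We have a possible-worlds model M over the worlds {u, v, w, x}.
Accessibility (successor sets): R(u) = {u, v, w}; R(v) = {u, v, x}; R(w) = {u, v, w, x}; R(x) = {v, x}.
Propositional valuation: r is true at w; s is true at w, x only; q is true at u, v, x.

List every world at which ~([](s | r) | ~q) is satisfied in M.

u, v, x

Let φ = ~([](s | r) | ~q). Evaluate φ at each world:
  u (successors {u, v, w}): φ is true.
  v (successors {u, v, x}): φ is true.
  w (successors {u, v, w, x}): φ is false.
  x (successors {v, x}): φ is true.
For instance, at u:
  At u: [](s | r) | ~q is false, so ~([](s | r) | ~q) is true.
    At u: [](s | r) is false, ~q is false, so [](s | r) | ~q is false.
      At u: [](s | r) requires s | r at every successor {u, v, w}.
        s | r fails at u, so [](s | r) is false at u.
Satisfying worlds: {u, v, x}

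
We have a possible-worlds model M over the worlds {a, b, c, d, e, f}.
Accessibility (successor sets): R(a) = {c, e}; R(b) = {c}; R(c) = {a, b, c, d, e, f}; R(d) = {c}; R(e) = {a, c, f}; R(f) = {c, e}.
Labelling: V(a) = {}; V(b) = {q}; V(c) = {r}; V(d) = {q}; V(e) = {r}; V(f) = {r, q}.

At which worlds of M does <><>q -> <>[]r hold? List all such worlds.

Recall that []ψ holds at a world iff ψ holds at every accessible world, and <>ψ holds iff ψ holds at some accessible world.
Let φ = <><>q -> <>[]r. Evaluate φ at each world:
  a (successors {c, e}): φ is false.
  b (successors {c}): φ is false.
  c (successors {a, b, c, d, e, f}): φ is true.
  d (successors {c}): φ is false.
  e (successors {a, c, f}): φ is true.
  f (successors {c, e}): φ is false.
For instance, at a:
  At a: <><>q is true, <>[]r is false, so <><>q -> <>[]r is false.
    At a: <><>q requires <>q at some successor in {c, e}.
      <>q holds at c, so <><>q is true at a.
    At a: <>[]r requires []r at some successor in {c, e}.
      At c: []r is false.
      At e: []r is false.
    So <>[]r is false at a.
Satisfying worlds: {c, e}

c, e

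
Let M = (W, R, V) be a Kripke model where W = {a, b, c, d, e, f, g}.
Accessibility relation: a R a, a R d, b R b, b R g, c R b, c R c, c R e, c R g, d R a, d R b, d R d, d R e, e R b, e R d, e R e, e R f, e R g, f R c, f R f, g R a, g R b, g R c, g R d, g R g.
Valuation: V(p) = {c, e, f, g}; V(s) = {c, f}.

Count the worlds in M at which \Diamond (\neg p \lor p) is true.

Let φ = \Diamond (\neg p \lor p). Evaluate φ at each world:
  a (successors {a, d}): φ is true.
  b (successors {b, g}): φ is true.
  c (successors {b, c, e, g}): φ is true.
  d (successors {a, b, d, e}): φ is true.
  e (successors {b, d, e, f, g}): φ is true.
  f (successors {c, f}): φ is true.
  g (successors {a, b, c, d, g}): φ is true.
For instance, at a:
  At a: \Diamond (\neg p \lor p) requires \neg p \lor p at some successor in {a, d}.
    \neg p \lor p holds at a, so \Diamond (\neg p \lor p) is true at a.
Satisfying worlds: {a, b, c, d, e, f, g}

7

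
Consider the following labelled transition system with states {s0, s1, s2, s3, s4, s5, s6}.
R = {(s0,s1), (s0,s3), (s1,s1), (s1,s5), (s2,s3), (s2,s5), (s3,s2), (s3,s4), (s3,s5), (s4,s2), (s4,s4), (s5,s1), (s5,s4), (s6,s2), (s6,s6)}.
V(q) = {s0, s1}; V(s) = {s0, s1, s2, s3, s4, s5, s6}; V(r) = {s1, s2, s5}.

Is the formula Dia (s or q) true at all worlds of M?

Recall that Dia ψ holds at a world iff ψ holds at some accessible world.
Let φ = Dia (s or q). Evaluate φ at each world:
  s0 (successors {s1, s3}): φ is true.
  s1 (successors {s1, s5}): φ is true.
  s2 (successors {s3, s5}): φ is true.
  s3 (successors {s2, s4, s5}): φ is true.
  s4 (successors {s2, s4}): φ is true.
  s5 (successors {s1, s4}): φ is true.
  s6 (successors {s2, s6}): φ is true.
For instance, at s0:
  At s0: Dia (s or q) requires s or q at some successor in {s1, s3}.
    s or q holds at s1, so Dia (s or q) is true at s0.

Yes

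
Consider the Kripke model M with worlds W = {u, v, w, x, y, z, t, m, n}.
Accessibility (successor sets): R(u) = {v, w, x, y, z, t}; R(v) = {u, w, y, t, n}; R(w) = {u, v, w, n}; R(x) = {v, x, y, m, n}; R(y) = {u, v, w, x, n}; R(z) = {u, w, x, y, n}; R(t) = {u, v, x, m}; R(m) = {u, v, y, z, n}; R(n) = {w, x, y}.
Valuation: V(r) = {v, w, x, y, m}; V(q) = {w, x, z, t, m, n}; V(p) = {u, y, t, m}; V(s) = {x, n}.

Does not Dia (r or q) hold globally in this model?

No

Let φ = not Dia (r or q). Evaluate φ at each world:
  u (successors {v, w, x, y, z, t}): φ is false.
  v (successors {u, w, y, t, n}): φ is false.
  w (successors {u, v, w, n}): φ is false.
  x (successors {v, x, y, m, n}): φ is false.
  y (successors {u, v, w, x, n}): φ is false.
  z (successors {u, w, x, y, n}): φ is false.
  t (successors {u, v, x, m}): φ is false.
  m (successors {u, v, y, z, n}): φ is false.
  n (successors {w, x, y}): φ is false.
Detail at u (counterexample):
  At u: Dia (r or q) is true, so not Dia (r or q) is false.
    At u: Dia (r or q) requires r or q at some successor in {v, w, x, y, z, t}.
      r or q holds at v, so Dia (r or q) is true at u.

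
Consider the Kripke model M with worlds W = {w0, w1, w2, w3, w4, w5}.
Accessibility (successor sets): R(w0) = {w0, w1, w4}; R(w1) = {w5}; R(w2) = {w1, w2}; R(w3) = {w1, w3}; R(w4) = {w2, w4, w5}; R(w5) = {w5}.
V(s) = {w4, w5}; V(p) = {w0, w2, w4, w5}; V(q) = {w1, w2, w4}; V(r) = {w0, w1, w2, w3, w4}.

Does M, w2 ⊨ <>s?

At w2: <>s requires s at some successor in {w1, w2}.
  At w1: s is false.
  At w2: s is false.
So <>s is false at w2.

No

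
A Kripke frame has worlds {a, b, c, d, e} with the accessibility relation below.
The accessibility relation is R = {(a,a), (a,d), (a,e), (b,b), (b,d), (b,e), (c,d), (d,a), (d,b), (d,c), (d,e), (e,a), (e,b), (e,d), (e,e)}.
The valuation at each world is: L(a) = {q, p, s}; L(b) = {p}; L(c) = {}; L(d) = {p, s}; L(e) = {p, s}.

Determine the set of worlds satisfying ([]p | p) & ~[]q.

Recall that []ψ holds at a world iff ψ holds at every accessible world, and <>ψ holds iff ψ holds at some accessible world.
Let φ = ([]p | p) & ~[]q. Evaluate φ at each world:
  a (successors {a, d, e}): φ is true.
  b (successors {b, d, e}): φ is true.
  c (successors {d}): φ is true.
  d (successors {a, b, c, e}): φ is true.
  e (successors {a, b, d, e}): φ is true.
For instance, at a:
  At a: []p | p is true, ~[]q is true, so ([]p | p) & ~[]q is true.
    At a: []p is true, p is true, so []p | p is true.
      At a: []p requires p at every successor {a, d, e}.
        At a: p is true.
        At d: p is true.
        At e: p is true.
      So []p is true at a.
    At a: []q is false, so ~[]q is true.
      At a: []q requires q at every successor {a, d, e}.
        q fails at d, so []q is false at a.
Satisfying worlds: {a, b, c, d, e}

a, b, c, d, e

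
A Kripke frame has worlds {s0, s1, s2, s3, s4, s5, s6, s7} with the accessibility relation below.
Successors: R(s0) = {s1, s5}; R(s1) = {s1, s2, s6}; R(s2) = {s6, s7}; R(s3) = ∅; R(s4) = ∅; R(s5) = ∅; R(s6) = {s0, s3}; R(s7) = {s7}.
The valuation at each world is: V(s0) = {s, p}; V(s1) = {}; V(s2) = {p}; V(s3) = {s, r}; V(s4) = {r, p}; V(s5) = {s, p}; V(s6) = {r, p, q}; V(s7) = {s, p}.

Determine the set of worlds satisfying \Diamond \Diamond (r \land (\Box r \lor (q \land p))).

Recall that \Box ψ holds at a world iff ψ holds at every accessible world, and \Diamond ψ holds iff ψ holds at some accessible world.
Let φ = \Diamond \Diamond (r \land (\Box r \lor (q \land p))). Evaluate φ at each world:
  s0 (successors {s1, s5}): φ is true.
  s1 (successors {s1, s2, s6}): φ is true.
  s2 (successors {s6, s7}): φ is true.
  s3 (successors ∅): φ is false.
  s4 (successors ∅): φ is false.
  s5 (successors ∅): φ is false.
  s6 (successors {s0, s3}): φ is false.
  s7 (successors {s7}): φ is false.
For instance, at s1:
  At s1: \Diamond \Diamond (r \land (\Box r \lor (q \land p))) requires \Diamond (r \land (\Box r \lor (q \land p))) at some successor in {s1, s2, s6}.
    \Diamond (r \land (\Box r \lor (q \land p))) holds at s1, so \Diamond \Diamond (r \land (\Box r \lor (q \land p))) is true at s1.
      At s1: \Diamond (r \land (\Box r \lor (q \land p))) requires r \land (\Box r \lor (q \land p)) at some successor in {s1, s2, s6}.
        r \land (\Box r \lor (q \land p)) holds at s6, so \Diamond (r \land (\Box r \lor (q \land p))) is true at s1.
Satisfying worlds: {s0, s1, s2}

s0, s1, s2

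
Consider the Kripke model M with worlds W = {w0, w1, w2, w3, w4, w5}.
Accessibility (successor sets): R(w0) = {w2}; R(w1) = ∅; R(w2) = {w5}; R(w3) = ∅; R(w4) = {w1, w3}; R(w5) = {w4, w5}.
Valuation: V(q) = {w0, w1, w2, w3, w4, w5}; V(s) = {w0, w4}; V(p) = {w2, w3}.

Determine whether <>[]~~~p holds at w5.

Yes

At w5: <>[]~~~p requires []~~~p at some successor in {w4, w5}.
  []~~~p holds at w5, so <>[]~~~p is true at w5.
    At w5: []~~~p requires ~~~p at every successor {w4, w5}.
      At w4: ~~~p is true.
      At w5: ~~~p is true.
    So []~~~p is true at w5.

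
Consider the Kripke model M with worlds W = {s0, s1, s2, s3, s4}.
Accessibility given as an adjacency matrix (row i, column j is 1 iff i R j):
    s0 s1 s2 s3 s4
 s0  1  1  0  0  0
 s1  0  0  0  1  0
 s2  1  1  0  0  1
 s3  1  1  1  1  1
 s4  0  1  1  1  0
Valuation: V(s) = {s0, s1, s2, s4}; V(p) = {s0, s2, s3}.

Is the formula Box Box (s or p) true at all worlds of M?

Let φ = Box Box (s or p). Evaluate φ at each world:
  s0 (successors {s0, s1}): φ is true.
  s1 (successors {s3}): φ is true.
  s2 (successors {s0, s1, s4}): φ is true.
  s3 (successors {s0, s1, s2, s3, s4}): φ is true.
  s4 (successors {s1, s2, s3}): φ is true.
For instance, at s0:
  At s0: Box Box (s or p) requires Box (s or p) at every successor {s0, s1}.
      At s0: Box (s or p) requires s or p at every successor {s0, s1}.
        At s0: s or p is true.
        At s1: s or p is true.
      So Box (s or p) is true at s0.
      At s1: Box (s or p) requires s or p at every successor {s3}.
        At s3: s or p is true.
      So Box (s or p) is true at s1.
  So Box Box (s or p) is true at s0.

Yes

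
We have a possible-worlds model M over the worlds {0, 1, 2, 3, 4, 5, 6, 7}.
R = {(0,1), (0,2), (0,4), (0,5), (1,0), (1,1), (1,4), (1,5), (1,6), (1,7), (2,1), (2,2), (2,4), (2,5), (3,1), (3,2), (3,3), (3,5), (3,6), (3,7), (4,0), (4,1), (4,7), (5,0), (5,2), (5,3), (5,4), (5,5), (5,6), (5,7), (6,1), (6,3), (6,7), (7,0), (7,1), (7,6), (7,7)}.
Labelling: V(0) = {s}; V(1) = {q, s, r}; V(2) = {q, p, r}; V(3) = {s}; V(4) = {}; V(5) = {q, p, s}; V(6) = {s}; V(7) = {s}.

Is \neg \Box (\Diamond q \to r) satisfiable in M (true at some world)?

Let φ = \neg \Box (\Diamond q \to r). Evaluate φ at each world:
  0 (successors {1, 2, 4, 5}): φ is true.
  1 (successors {0, 1, 4, 5, 6, 7}): φ is true.
  2 (successors {1, 2, 4, 5}): φ is true.
  3 (successors {1, 2, 3, 5, 6, 7}): φ is true.
  4 (successors {0, 1, 7}): φ is true.
  5 (successors {0, 2, 3, 4, 5, 6, 7}): φ is true.
  6 (successors {1, 3, 7}): φ is true.
  7 (successors {0, 1, 6, 7}): φ is true.
Detail at 0 (witness):
  At 0: \Box (\Diamond q \to r) is false, so \neg \Box (\Diamond q \to r) is true.
    At 0: \Box (\Diamond q \to r) requires \Diamond q \to r at every successor {1, 2, 4, 5}.
      \Diamond q \to r fails at 4, so \Box (\Diamond q \to r) is false at 0.

Yes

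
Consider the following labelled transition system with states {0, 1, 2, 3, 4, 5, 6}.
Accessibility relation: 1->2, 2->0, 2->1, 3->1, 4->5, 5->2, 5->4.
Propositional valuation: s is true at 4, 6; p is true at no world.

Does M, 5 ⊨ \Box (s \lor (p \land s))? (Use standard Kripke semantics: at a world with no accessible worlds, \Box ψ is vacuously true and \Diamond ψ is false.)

At 5: \Box (s \lor (p \land s)) requires s \lor (p \land s) at every successor {2, 4}.
  s \lor (p \land s) fails at 2, so \Box (s \lor (p \land s)) is false at 5.

No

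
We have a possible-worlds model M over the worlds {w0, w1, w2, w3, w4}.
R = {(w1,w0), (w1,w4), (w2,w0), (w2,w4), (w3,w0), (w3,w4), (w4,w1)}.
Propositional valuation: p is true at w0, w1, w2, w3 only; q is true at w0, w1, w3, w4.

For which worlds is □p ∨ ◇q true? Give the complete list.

Let φ = □p ∨ ◇q. Evaluate φ at each world:
  w0 (successors ∅): φ is true.
  w1 (successors {w0, w4}): φ is true.
  w2 (successors {w0, w4}): φ is true.
  w3 (successors {w0, w4}): φ is true.
  w4 (successors {w1}): φ is true.
For instance, at w3:
  At w3: □p is false, ◇q is true, so □p ∨ ◇q is true.
    At w3: □p requires p at every successor {w0, w4}.
      p fails at w4, so □p is false at w3.
    At w3: ◇q requires q at some successor in {w0, w4}.
      q holds at w0, so ◇q is true at w3.
Satisfying worlds: {w0, w1, w2, w3, w4}

w0, w1, w2, w3, w4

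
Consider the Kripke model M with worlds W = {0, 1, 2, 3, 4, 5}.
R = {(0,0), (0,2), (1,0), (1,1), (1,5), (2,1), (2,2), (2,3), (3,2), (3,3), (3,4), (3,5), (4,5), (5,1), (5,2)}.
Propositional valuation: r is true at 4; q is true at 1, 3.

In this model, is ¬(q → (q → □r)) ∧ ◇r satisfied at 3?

Yes

At 3: ¬(q → (q → □r)) is true, ◇r is true, so ¬(q → (q → □r)) ∧ ◇r is true.
  At 3: q → (q → □r) is false, so ¬(q → (q → □r)) is true.
    At 3: q is true, q → □r is false, so q → (q → □r) is false.
      At 3: q is true, □r is false, so q → □r is false.
  At 3: ◇r requires r at some successor in {2, 3, 4, 5}.
    r holds at 4, so ◇r is true at 3.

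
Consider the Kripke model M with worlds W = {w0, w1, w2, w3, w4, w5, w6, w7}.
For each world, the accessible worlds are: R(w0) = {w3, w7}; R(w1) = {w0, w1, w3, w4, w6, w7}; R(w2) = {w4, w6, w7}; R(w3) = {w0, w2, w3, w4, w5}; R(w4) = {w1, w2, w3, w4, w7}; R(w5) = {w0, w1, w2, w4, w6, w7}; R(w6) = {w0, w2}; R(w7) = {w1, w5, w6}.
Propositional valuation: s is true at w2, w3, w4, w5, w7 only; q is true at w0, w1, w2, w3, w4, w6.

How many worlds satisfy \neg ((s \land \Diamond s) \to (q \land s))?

Let φ = \neg ((s \land \Diamond s) \to (q \land s)). Evaluate φ at each world:
  w0 (successors {w3, w7}): φ is false.
  w1 (successors {w0, w1, w3, w4, w6, w7}): φ is false.
  w2 (successors {w4, w6, w7}): φ is false.
  w3 (successors {w0, w2, w3, w4, w5}): φ is false.
  w4 (successors {w1, w2, w3, w4, w7}): φ is false.
  w5 (successors {w0, w1, w2, w4, w6, w7}): φ is true.
  w6 (successors {w0, w2}): φ is false.
  w7 (successors {w1, w5, w6}): φ is true.
For instance, at w4:
  At w4: (s \land \Diamond s) \to (q \land s) is true, so \neg ((s \land \Diamond s) \to (q \land s)) is false.
    At w4: s \land \Diamond s is true, q \land s is true, so (s \land \Diamond s) \to (q \land s) is true.
      At w4: s is true, \Diamond s is true, so s \land \Diamond s is true.
Satisfying worlds: {w5, w7}

2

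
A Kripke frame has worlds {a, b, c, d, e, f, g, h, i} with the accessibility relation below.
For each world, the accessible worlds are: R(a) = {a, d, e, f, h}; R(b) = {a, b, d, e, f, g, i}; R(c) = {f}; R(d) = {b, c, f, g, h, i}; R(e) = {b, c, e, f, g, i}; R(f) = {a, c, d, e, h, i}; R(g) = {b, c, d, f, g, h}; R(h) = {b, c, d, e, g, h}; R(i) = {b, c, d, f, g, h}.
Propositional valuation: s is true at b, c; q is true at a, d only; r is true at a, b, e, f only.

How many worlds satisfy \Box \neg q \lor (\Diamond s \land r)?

5

Let φ = \Box \neg q \lor (\Diamond s \land r). Evaluate φ at each world:
  a (successors {a, d, e, f, h}): φ is false.
  b (successors {a, b, d, e, f, g, i}): φ is true.
  c (successors {f}): φ is true.
  d (successors {b, c, f, g, h, i}): φ is true.
  e (successors {b, c, e, f, g, i}): φ is true.
  f (successors {a, c, d, e, h, i}): φ is true.
  g (successors {b, c, d, f, g, h}): φ is false.
  h (successors {b, c, d, e, g, h}): φ is false.
  i (successors {b, c, d, f, g, h}): φ is false.
For instance, at i:
  At i: \Box \neg q is false, \Diamond s \land r is false, so \Box \neg q \lor (\Diamond s \land r) is false.
    At i: \Box \neg q requires \neg q at every successor {b, c, d, f, g, h}.
      \neg q fails at d, so \Box \neg q is false at i.
    At i: \Diamond s is true, r is false, so \Diamond s \land r is false.
      At i: \Diamond s requires s at some successor in {b, c, d, f, g, h}.
        s holds at b, so \Diamond s is true at i.
Satisfying worlds: {b, c, d, e, f}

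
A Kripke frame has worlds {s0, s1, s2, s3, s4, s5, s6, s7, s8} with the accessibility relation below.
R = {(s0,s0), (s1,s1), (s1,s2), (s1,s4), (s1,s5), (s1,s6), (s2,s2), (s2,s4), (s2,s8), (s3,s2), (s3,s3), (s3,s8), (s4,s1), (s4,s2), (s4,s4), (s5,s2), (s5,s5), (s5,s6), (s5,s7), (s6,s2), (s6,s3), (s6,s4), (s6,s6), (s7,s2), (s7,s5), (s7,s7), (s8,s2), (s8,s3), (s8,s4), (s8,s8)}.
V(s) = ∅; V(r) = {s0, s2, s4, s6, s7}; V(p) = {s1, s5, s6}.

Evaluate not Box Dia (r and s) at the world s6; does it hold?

At s6: Box Dia (r and s) is false, so not Box Dia (r and s) is true.
  At s6: Box Dia (r and s) requires Dia (r and s) at every successor {s2, s3, s4, s6}.
    Dia (r and s) fails at s2, so Box Dia (r and s) is false at s6.
      At s2: Dia (r and s) requires r and s at some successor in {s2, s4, s8}.
        At s2: r and s is false.
        At s4: r and s is false.
        At s8: r and s is false.
      So Dia (r and s) is false at s2.

Yes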